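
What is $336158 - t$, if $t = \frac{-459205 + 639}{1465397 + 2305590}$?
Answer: $\frac{1267647906512}{3770987} \approx 3.3616 \cdot 10^{5}$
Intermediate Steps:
$t = - \frac{458566}{3770987} \approx -0.1216$
$336158 - t = 336158 - - \frac{458566}{3770987} = 336158 + \frac{458566}{3770987} = \frac{1267647906512}{3770987}$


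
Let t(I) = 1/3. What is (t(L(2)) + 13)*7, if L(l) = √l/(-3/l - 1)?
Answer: 280/3 ≈ 93.333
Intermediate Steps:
L(l) = √l/(-1 - 3/l)
t(I) = ⅓
(t(L(2)) + 13)*7 = (⅓ + 13)*7 = (40/3)*7 = 280/3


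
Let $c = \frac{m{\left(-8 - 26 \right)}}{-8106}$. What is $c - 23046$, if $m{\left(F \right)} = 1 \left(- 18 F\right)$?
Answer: $- \frac{31135248}{1351} \approx -23046.0$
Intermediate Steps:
$m{\left(F \right)} = - 18 F$
$c = - \frac{102}{1351}$ ($c = \frac{\left(-18\right) \left(-8 - 26\right)}{-8106} = \left(-18\right) \left(-34\right) \left(- \frac{1}{8106}\right) = 612 \left(- \frac{1}{8106}\right) = - \frac{102}{1351} \approx -0.0755$)
$c - 23046 = - \frac{102}{1351} - 23046 = - \frac{31135248}{1351}$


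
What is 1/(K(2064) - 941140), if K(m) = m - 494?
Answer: -1/939570 ≈ -1.0643e-6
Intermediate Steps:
K(m) = -494 + m
1/(K(2064) - 941140) = 1/((-494 + 2064) - 941140) = 1/(1570 - 941140) = 1/(-939570) = -1/939570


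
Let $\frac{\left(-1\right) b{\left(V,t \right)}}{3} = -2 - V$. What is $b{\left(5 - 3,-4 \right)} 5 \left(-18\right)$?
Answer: $-1080$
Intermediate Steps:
$b{\left(V,t \right)} = 6 + 3 V$ ($b{\left(V,t \right)} = - 3 \left(-2 - V\right) = 6 + 3 V$)
$b{\left(5 - 3,-4 \right)} 5 \left(-18\right) = \left(6 + 3 \left(5 - 3\right)\right) 5 \left(-18\right) = \left(6 + 3 \cdot 2\right) 5 \left(-18\right) = \left(6 + 6\right) 5 \left(-18\right) = 12 \cdot 5 \left(-18\right) = 60 \left(-18\right) = -1080$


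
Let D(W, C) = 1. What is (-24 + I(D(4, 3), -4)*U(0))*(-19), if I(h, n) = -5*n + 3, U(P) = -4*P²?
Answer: 456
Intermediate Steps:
I(h, n) = 3 - 5*n
(-24 + I(D(4, 3), -4)*U(0))*(-19) = (-24 + (3 - 5*(-4))*(-4*0²))*(-19) = (-24 + (3 + 20)*(-4*0))*(-19) = (-24 + 23*0)*(-19) = (-24 + 0)*(-19) = -24*(-19) = 456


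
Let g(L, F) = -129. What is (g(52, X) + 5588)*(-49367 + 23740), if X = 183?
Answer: -139897793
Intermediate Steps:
(g(52, X) + 5588)*(-49367 + 23740) = (-129 + 5588)*(-49367 + 23740) = 5459*(-25627) = -139897793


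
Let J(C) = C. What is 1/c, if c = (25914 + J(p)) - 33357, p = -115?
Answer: -1/7558 ≈ -0.00013231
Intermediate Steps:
c = -7558 (c = (25914 - 115) - 33357 = 25799 - 33357 = -7558)
1/c = 1/(-7558) = -1/7558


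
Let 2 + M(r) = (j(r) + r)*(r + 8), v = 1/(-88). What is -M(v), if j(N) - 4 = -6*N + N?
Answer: -58695/1936 ≈ -30.318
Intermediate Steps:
v = -1/88 ≈ -0.011364
j(N) = 4 - 5*N (j(N) = 4 + (-6*N + N) = 4 - 5*N)
M(r) = -2 + (4 - 4*r)*(8 + r) (M(r) = -2 + ((4 - 5*r) + r)*(r + 8) = -2 + (4 - 4*r)*(8 + r))
-M(v) = -(30 - 28*(-1/88) - 4*(-1/88)²) = -(30 + 7/22 - 4*1/7744) = -(30 + 7/22 - 1/1936) = -1*58695/1936 = -58695/1936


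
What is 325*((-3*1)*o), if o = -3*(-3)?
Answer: -8775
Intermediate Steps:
o = 9
325*((-3*1)*o) = 325*(-3*1*9) = 325*(-3*9) = 325*(-27) = -8775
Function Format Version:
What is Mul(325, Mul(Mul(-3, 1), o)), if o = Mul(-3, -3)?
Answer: -8775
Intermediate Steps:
o = 9
Mul(325, Mul(Mul(-3, 1), o)) = Mul(325, Mul(Mul(-3, 1), 9)) = Mul(325, Mul(-3, 9)) = Mul(325, -27) = -8775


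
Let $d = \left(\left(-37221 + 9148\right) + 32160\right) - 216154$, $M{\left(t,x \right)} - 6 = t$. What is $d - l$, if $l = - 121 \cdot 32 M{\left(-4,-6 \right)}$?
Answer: $-204323$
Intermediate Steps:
$M{\left(t,x \right)} = 6 + t$
$d = -212067$ ($d = \left(-28073 + 32160\right) - 216154 = 4087 - 216154 = -212067$)
$l = -7744$ ($l = - 121 \cdot 32 \left(6 - 4\right) = - 121 \cdot 32 \cdot 2 = \left(-121\right) 64 = -7744$)
$d - l = -212067 - -7744 = -212067 + 7744 = -204323$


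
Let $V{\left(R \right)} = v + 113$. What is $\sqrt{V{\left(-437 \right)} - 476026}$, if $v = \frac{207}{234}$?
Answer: $\frac{i \sqrt{321716590}}{26} \approx 689.86 i$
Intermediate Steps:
$v = \frac{23}{26}$ ($v = 207 \cdot \frac{1}{234} = \frac{23}{26} \approx 0.88461$)
$V{\left(R \right)} = \frac{2961}{26}$ ($V{\left(R \right)} = \frac{23}{26} + 113 = \frac{2961}{26}$)
$\sqrt{V{\left(-437 \right)} - 476026} = \sqrt{\frac{2961}{26} - 476026} = \sqrt{- \frac{12373715}{26}} = \frac{i \sqrt{321716590}}{26}$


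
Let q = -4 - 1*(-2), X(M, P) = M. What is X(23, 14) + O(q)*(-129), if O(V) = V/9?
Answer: 155/3 ≈ 51.667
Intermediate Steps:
q = -2 (q = -4 + 2 = -2)
O(V) = V/9 (O(V) = V*(1/9) = V/9)
X(23, 14) + O(q)*(-129) = 23 + ((1/9)*(-2))*(-129) = 23 - 2/9*(-129) = 23 + 86/3 = 155/3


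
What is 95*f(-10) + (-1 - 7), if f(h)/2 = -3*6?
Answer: -3428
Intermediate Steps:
f(h) = -36 (f(h) = 2*(-3*6) = 2*(-18) = -36)
95*f(-10) + (-1 - 7) = 95*(-36) + (-1 - 7) = -3420 - 8 = -3428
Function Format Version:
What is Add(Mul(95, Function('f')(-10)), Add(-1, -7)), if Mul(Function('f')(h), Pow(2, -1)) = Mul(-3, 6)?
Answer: -3428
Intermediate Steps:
Function('f')(h) = -36 (Function('f')(h) = Mul(2, Mul(-3, 6)) = Mul(2, -18) = -36)
Add(Mul(95, Function('f')(-10)), Add(-1, -7)) = Add(Mul(95, -36), Add(-1, -7)) = Add(-3420, -8) = -3428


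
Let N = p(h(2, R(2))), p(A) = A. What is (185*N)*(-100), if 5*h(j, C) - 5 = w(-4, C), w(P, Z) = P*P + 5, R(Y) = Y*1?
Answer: -96200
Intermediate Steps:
R(Y) = Y
w(P, Z) = 5 + P² (w(P, Z) = P² + 5 = 5 + P²)
h(j, C) = 26/5 (h(j, C) = 1 + (5 + (-4)²)/5 = 1 + (5 + 16)/5 = 1 + (⅕)*21 = 1 + 21/5 = 26/5)
N = 26/5 ≈ 5.2000
(185*N)*(-100) = (185*(26/5))*(-100) = 962*(-100) = -96200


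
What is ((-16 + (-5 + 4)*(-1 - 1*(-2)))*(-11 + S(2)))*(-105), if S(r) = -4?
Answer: -26775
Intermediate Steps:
((-16 + (-5 + 4)*(-1 - 1*(-2)))*(-11 + S(2)))*(-105) = ((-16 + (-5 + 4)*(-1 - 1*(-2)))*(-11 - 4))*(-105) = ((-16 - (-1 + 2))*(-15))*(-105) = ((-16 - 1*1)*(-15))*(-105) = ((-16 - 1)*(-15))*(-105) = -17*(-15)*(-105) = 255*(-105) = -26775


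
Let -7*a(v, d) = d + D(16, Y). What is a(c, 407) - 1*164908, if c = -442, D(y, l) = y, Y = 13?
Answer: -1154779/7 ≈ -1.6497e+5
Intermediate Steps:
a(v, d) = -16/7 - d/7 (a(v, d) = -(d + 16)/7 = -(16 + d)/7 = -16/7 - d/7)
a(c, 407) - 1*164908 = (-16/7 - 1/7*407) - 1*164908 = (-16/7 - 407/7) - 164908 = -423/7 - 164908 = -1154779/7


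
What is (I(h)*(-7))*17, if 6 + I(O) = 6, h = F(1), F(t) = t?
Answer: 0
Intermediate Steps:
h = 1
I(O) = 0 (I(O) = -6 + 6 = 0)
(I(h)*(-7))*17 = (0*(-7))*17 = 0*17 = 0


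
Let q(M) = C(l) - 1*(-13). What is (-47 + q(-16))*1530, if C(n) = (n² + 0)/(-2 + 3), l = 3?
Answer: -38250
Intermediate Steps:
C(n) = n² (C(n) = n²/1 = n²*1 = n²)
q(M) = 22 (q(M) = 3² - 1*(-13) = 9 + 13 = 22)
(-47 + q(-16))*1530 = (-47 + 22)*1530 = -25*1530 = -38250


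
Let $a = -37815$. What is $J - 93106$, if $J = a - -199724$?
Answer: $68803$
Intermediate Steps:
$J = 161909$ ($J = -37815 - -199724 = -37815 + 199724 = 161909$)
$J - 93106 = 161909 - 93106 = 68803$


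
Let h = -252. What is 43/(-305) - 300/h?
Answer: 6722/6405 ≈ 1.0495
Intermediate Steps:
43/(-305) - 300/h = 43/(-305) - 300/(-252) = 43*(-1/305) - 300*(-1/252) = -43/305 + 25/21 = 6722/6405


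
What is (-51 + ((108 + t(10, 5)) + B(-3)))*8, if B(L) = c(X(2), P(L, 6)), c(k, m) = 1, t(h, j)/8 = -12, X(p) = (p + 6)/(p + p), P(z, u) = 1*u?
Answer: -304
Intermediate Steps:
P(z, u) = u
X(p) = (6 + p)/(2*p) (X(p) = (6 + p)/((2*p)) = (6 + p)*(1/(2*p)) = (6 + p)/(2*p))
t(h, j) = -96 (t(h, j) = 8*(-12) = -96)
B(L) = 1
(-51 + ((108 + t(10, 5)) + B(-3)))*8 = (-51 + ((108 - 96) + 1))*8 = (-51 + (12 + 1))*8 = (-51 + 13)*8 = -38*8 = -304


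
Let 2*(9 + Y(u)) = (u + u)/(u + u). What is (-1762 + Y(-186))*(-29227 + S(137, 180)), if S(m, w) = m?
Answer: 51503845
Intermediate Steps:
Y(u) = -17/2 (Y(u) = -9 + ((u + u)/(u + u))/2 = -9 + ((2*u)/((2*u)))/2 = -9 + ((2*u)*(1/(2*u)))/2 = -9 + (1/2)*1 = -9 + 1/2 = -17/2)
(-1762 + Y(-186))*(-29227 + S(137, 180)) = (-1762 - 17/2)*(-29227 + 137) = -3541/2*(-29090) = 51503845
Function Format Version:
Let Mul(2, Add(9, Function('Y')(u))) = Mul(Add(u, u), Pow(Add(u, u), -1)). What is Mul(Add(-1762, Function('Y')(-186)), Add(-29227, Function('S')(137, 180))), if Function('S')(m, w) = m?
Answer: 51503845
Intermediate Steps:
Function('Y')(u) = Rational(-17, 2) (Function('Y')(u) = Add(-9, Mul(Rational(1, 2), Mul(Add(u, u), Pow(Add(u, u), -1)))) = Add(-9, Mul(Rational(1, 2), Mul(Mul(2, u), Pow(Mul(2, u), -1)))) = Add(-9, Mul(Rational(1, 2), Mul(Mul(2, u), Mul(Rational(1, 2), Pow(u, -1))))) = Add(-9, Mul(Rational(1, 2), 1)) = Add(-9, Rational(1, 2)) = Rational(-17, 2))
Mul(Add(-1762, Function('Y')(-186)), Add(-29227, Function('S')(137, 180))) = Mul(Add(-1762, Rational(-17, 2)), Add(-29227, 137)) = Mul(Rational(-3541, 2), -29090) = 51503845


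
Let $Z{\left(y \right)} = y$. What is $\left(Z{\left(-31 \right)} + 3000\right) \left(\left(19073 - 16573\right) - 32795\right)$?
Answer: $-89945855$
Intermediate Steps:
$\left(Z{\left(-31 \right)} + 3000\right) \left(\left(19073 - 16573\right) - 32795\right) = \left(-31 + 3000\right) \left(\left(19073 - 16573\right) - 32795\right) = 2969 \left(\left(19073 - 16573\right) - 32795\right) = 2969 \left(2500 - 32795\right) = 2969 \left(-30295\right) = -89945855$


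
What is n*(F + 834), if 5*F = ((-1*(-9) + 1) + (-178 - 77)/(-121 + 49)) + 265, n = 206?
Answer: 2199359/12 ≈ 1.8328e+5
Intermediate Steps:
F = 1337/24 (F = (((-1*(-9) + 1) + (-178 - 77)/(-121 + 49)) + 265)/5 = (((9 + 1) - 255/(-72)) + 265)/5 = ((10 - 255*(-1/72)) + 265)/5 = ((10 + 85/24) + 265)/5 = (325/24 + 265)/5 = (⅕)*(6685/24) = 1337/24 ≈ 55.708)
n*(F + 834) = 206*(1337/24 + 834) = 206*(21353/24) = 2199359/12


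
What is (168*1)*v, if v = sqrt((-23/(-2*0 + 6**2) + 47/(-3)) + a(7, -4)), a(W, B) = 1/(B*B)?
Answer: 14*I*sqrt(2339) ≈ 677.08*I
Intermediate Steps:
a(W, B) = B**(-2) (a(W, B) = 1/(B**2) = B**(-2))
v = I*sqrt(2339)/12 (v = sqrt((-23/(-2*0 + 6**2) + 47/(-3)) + (-4)**(-2)) = sqrt((-23/(0 + 36) + 47*(-1/3)) + 1/16) = sqrt((-23/36 - 47/3) + 1/16) = sqrt(-587/36 + 1/16) = sqrt(-2339/144) = I*sqrt(2339)/12 ≈ 4.0303*I)
(168*1)*v = (168*1)*(I*sqrt(2339)/12) = 168*(I*sqrt(2339)/12) = 14*I*sqrt(2339)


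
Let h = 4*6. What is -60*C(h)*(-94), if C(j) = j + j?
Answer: 270720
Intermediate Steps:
h = 24
C(j) = 2*j
-60*C(h)*(-94) = -120*24*(-94) = -60*48*(-94) = -2880*(-94) = 270720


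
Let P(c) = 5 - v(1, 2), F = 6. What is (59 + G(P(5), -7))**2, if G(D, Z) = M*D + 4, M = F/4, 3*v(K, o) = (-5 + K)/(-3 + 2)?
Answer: 18769/4 ≈ 4692.3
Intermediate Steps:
v(K, o) = 5/3 - K/3 (v(K, o) = ((-5 + K)/(-3 + 2))/3 = ((-5 + K)/(-1))/3 = ((-5 + K)*(-1))/3 = (5 - K)/3 = 5/3 - K/3)
M = 3/2 (M = 6/4 = 6*(1/4) = 3/2 ≈ 1.5000)
P(c) = 11/3 (P(c) = 5 - (5/3 - 1/3*1) = 5 - (5/3 - 1/3) = 5 - 1*4/3 = 5 - 4/3 = 11/3)
G(D, Z) = 4 + 3*D/2 (G(D, Z) = 3*D/2 + 4 = 4 + 3*D/2)
(59 + G(P(5), -7))**2 = (59 + (4 + (3/2)*(11/3)))**2 = (59 + (4 + 11/2))**2 = (59 + 19/2)**2 = (137/2)**2 = 18769/4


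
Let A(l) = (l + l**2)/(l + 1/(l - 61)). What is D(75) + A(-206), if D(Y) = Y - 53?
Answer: -10065344/55003 ≈ -183.00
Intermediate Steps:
A(l) = (l + l**2)/(l + 1/(-61 + l))
D(Y) = -53 + Y
D(75) + A(-206) = (-53 + 75) - 206*(-61 + (-206)**2 - 60*(-206))/(1 + (-206)**2 - 61*(-206)) = 22 - 206*(-61 + 42436 + 12360)/(1 + 42436 + 12566) = 22 - 206*54735/55003 = 22 - 206*1/55003*54735 = 22 - 11275410/55003 = -10065344/55003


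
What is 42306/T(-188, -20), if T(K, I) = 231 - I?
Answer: 42306/251 ≈ 168.55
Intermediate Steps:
42306/T(-188, -20) = 42306/(231 - 1*(-20)) = 42306/(231 + 20) = 42306/251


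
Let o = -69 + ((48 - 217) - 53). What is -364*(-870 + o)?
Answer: 422604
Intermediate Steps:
o = -291 (o = -69 + (-169 - 53) = -69 - 222 = -291)
-364*(-870 + o) = -364*(-870 - 291) = -364*(-1161) = 422604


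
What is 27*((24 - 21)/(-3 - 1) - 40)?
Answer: -4401/4 ≈ -1100.3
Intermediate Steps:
27*((24 - 21)/(-3 - 1) - 40) = 27*(3/(-4) - 40) = 27*(3*(-¼) - 40) = 27*(-¾ - 40) = 27*(-163/4) = -4401/4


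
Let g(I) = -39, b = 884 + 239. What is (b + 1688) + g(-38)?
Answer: 2772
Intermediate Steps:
b = 1123
(b + 1688) + g(-38) = (1123 + 1688) - 39 = 2811 - 39 = 2772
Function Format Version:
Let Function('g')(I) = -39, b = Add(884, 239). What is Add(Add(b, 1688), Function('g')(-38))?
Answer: 2772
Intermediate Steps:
b = 1123
Add(Add(b, 1688), Function('g')(-38)) = Add(Add(1123, 1688), -39) = Add(2811, -39) = 2772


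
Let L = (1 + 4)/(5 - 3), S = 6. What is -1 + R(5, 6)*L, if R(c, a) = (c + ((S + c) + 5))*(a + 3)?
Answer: 943/2 ≈ 471.50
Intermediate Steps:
R(c, a) = (3 + a)*(11 + 2*c) (R(c, a) = (c + ((6 + c) + 5))*(a + 3) = (c + (11 + c))*(3 + a) = (11 + 2*c)*(3 + a) = (3 + a)*(11 + 2*c))
L = 5/2 ≈ 2.5000
-1 + R(5, 6)*L = -1 + (33 + 6*5 + 11*6 + 2*6*5)*(5/2) = -1 + (33 + 30 + 66 + 60)*(5/2) = -1 + 189*(5/2) = -1 + 945/2 = 943/2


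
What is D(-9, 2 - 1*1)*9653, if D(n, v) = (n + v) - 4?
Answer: -115836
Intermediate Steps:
D(n, v) = -4 + n + v
D(-9, 2 - 1*1)*9653 = (-4 - 9 + (2 - 1*1))*9653 = (-4 - 9 + (2 - 1))*9653 = (-4 - 9 + 1)*9653 = -12*9653 = -115836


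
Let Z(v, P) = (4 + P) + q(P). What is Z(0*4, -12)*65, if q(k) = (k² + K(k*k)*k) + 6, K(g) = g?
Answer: -103090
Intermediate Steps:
q(k) = 6 + k² + k³ (q(k) = (k² + (k*k)*k) + 6 = (k² + k²*k) + 6 = (k² + k³) + 6 = 6 + k² + k³)
Z(v, P) = 10 + P + P² + P³ (Z(v, P) = (4 + P) + (6 + P² + P³) = 10 + P + P² + P³)
Z(0*4, -12)*65 = (10 - 12 + (-12)² + (-12)³)*65 = (10 - 12 + 144 - 1728)*65 = -1586*65 = -103090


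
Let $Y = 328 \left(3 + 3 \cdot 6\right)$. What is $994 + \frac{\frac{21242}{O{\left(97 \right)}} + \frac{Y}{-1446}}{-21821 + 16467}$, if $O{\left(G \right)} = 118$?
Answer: $\frac{75669262915}{76128526} \approx 993.97$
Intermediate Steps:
$Y = 6888$ ($Y = 328 \left(3 + 18\right) = 328 \cdot 21 = 6888$)
$994 + \frac{\frac{21242}{O{\left(97 \right)}} + \frac{Y}{-1446}}{-21821 + 16467} = 994 + \frac{\frac{21242}{118} + \frac{6888}{-1446}}{-21821 + 16467} = 994 + \frac{21242 \cdot \frac{1}{118} + 6888 \left(- \frac{1}{1446}\right)}{-5354} = 994 + \left(\frac{10621}{59} - \frac{1148}{241}\right) \left(- \frac{1}{5354}\right) = 994 + \frac{2491929}{14219} \left(- \frac{1}{5354}\right) = 994 - \frac{2491929}{76128526} = \frac{75669262915}{76128526}$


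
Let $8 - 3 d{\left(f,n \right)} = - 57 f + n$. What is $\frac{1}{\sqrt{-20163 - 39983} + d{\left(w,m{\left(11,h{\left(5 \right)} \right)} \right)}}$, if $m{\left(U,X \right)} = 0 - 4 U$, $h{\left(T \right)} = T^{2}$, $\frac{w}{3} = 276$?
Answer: $\frac{70872}{1116457409} - \frac{9 i \sqrt{60146}}{2232914818} \approx 6.3479 \cdot 10^{-5} - 9.8849 \cdot 10^{-7} i$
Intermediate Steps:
$w = 828$ ($w = 3 \cdot 276 = 828$)
$m{\left(U,X \right)} = - 4 U$
$d{\left(f,n \right)} = \frac{8}{3} + 19 f - \frac{n}{3}$ ($d{\left(f,n \right)} = \frac{8}{3} - \frac{- 57 f + n}{3} = \frac{8}{3} - \frac{n - 57 f}{3} = \frac{8}{3} + \left(19 f - \frac{n}{3}\right) = \frac{8}{3} + 19 f - \frac{n}{3}$)
$\frac{1}{\sqrt{-20163 - 39983} + d{\left(w,m{\left(11,h{\left(5 \right)} \right)} \right)}} = \frac{1}{\sqrt{-20163 - 39983} + \left(\frac{8}{3} + 19 \cdot 828 - \frac{\left(-4\right) 11}{3}\right)} = \frac{1}{\sqrt{-60146} + \left(\frac{8}{3} + 15732 - - \frac{44}{3}\right)} = \frac{1}{i \sqrt{60146} + \left(\frac{8}{3} + 15732 + \frac{44}{3}\right)} = \frac{1}{i \sqrt{60146} + \frac{47248}{3}} = \frac{1}{\frac{47248}{3} + i \sqrt{60146}}$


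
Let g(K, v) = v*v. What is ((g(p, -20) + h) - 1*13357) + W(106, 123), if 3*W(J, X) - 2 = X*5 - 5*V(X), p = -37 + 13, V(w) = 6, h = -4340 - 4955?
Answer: -66169/3 ≈ -22056.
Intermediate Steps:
h = -9295
p = -24
g(K, v) = v²
W(J, X) = -28/3 + 5*X/3 (W(J, X) = ⅔ + (X*5 - 5*6)/3 = ⅔ + (5*X - 30)/3 = ⅔ + (-30 + 5*X)/3 = ⅔ + (-10 + 5*X/3) = -28/3 + 5*X/3)
((g(p, -20) + h) - 1*13357) + W(106, 123) = (((-20)² - 9295) - 1*13357) + (-28/3 + (5/3)*123) = ((400 - 9295) - 13357) + (-28/3 + 205) = (-8895 - 13357) + 587/3 = -22252 + 587/3 = -66169/3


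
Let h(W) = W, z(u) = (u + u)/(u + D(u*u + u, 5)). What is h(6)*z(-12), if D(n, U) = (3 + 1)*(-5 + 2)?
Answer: 6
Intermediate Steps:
D(n, U) = -12 (D(n, U) = 4*(-3) = -12)
z(u) = 2*u/(-12 + u) (z(u) = (u + u)/(u - 12) = (2*u)/(-12 + u) = 2*u/(-12 + u))
h(6)*z(-12) = 6*(2*(-12)/(-12 - 12)) = 6*(2*(-12)/(-24)) = 6*(2*(-12)*(-1/24)) = 6*1 = 6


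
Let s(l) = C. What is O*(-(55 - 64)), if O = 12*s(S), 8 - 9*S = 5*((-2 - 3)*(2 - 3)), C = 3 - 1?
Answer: 216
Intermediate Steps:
C = 2
S = -17/9 (S = 8/9 - 5*(-2 - 3)*(2 - 3)/9 = 8/9 - 5*(-5*(-1))/9 = 8/9 - 5*5/9 = 8/9 - 1/9*25 = 8/9 - 25/9 = -17/9 ≈ -1.8889)
s(l) = 2
O = 24 (O = 12*2 = 24)
O*(-(55 - 64)) = 24*(-(55 - 64)) = 24*(-1*(-9)) = 24*9 = 216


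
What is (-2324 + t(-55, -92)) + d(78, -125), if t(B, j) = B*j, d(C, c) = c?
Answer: 2611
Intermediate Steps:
(-2324 + t(-55, -92)) + d(78, -125) = (-2324 - 55*(-92)) - 125 = (-2324 + 5060) - 125 = 2736 - 125 = 2611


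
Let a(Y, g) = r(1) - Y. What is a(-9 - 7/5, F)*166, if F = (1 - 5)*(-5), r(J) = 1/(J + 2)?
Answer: 26726/15 ≈ 1781.7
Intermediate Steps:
r(J) = 1/(2 + J)
F = 20 (F = -4*(-5) = 20)
a(Y, g) = 1/3 - Y (a(Y, g) = 1/(2 + 1) - Y = 1/3 - Y)
a(-9 - 7/5, F)*166 = (1/3 - (-9 - 7/5))*166 = (1/3 - 1*(-52/5))*166 = (1/3 + 52/5)*166 = (161/15)*166 = 26726/15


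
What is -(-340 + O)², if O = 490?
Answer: -22500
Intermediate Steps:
-(-340 + O)² = -(-340 + 490)² = -1*150² = -1*22500 = -22500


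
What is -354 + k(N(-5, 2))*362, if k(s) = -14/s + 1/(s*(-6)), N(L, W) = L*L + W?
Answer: -44059/81 ≈ -543.94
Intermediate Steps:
N(L, W) = W + L² (N(L, W) = L² + W = W + L²)
k(s) = -85/(6*s) (k(s) = -14/s - ⅙/s = -14/s - 1/(6*s) = -85/(6*s))
-354 + k(N(-5, 2))*362 = -354 - 85/(6*(2 + (-5)²))*362 = -354 - 85/(6*(2 + 25))*362 = -354 - 85/6/27*362 = -354 - 85/6*1/27*362 = -354 - 85/162*362 = -354 - 15385/81 = -44059/81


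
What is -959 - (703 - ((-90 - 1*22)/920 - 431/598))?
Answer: -4971899/2990 ≈ -1662.8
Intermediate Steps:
-959 - (703 - ((-90 - 1*22)/920 - 431/598)) = -959 - (703 - ((-90 - 22)*(1/920) - 431*1/598)) = -959 - (703 - (-112*1/920 - 431/598)) = -959 - (703 - (-14/115 - 431/598)) = -959 - (703 - 1*(-2519/2990)) = -959 - (703 + 2519/2990) = -959 - 1*2104489/2990 = -959 - 2104489/2990 = -4971899/2990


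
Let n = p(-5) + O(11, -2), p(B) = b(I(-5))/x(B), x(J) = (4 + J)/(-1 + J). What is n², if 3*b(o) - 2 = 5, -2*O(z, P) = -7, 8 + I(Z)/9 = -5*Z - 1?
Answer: 1225/4 ≈ 306.25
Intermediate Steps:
I(Z) = -81 - 45*Z (I(Z) = -72 + 9*(-5*Z - 1) = -72 + 9*(-1 - 5*Z) = -72 + (-9 - 45*Z) = -81 - 45*Z)
x(J) = (4 + J)/(-1 + J)
O(z, P) = 7/2 (O(z, P) = -½*(-7) = 7/2)
b(o) = 7/3 (b(o) = ⅔ + (⅓)*5 = ⅔ + 5/3 = 7/3)
p(B) = 7*(-1 + B)/(3*(4 + B)) (p(B) = 7/(3*(((4 + B)/(-1 + B)))) = 7*((-1 + B)/(4 + B))/3 = 7*(-1 + B)/(3*(4 + B)))
n = 35/2 (n = 7*(-1 - 5)/(3*(4 - 5)) + 7/2 = (7/3)*(-6)/(-1) + 7/2 = (7/3)*(-1)*(-6) + 7/2 = 14 + 7/2 = 35/2 ≈ 17.500)
n² = (35/2)² = 1225/4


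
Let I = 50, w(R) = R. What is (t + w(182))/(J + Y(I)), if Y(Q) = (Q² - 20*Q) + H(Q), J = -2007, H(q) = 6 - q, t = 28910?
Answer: -29092/551 ≈ -52.799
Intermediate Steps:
Y(Q) = 6 + Q² - 21*Q (Y(Q) = (Q² - 20*Q) + (6 - Q) = 6 + Q² - 21*Q)
(t + w(182))/(J + Y(I)) = (28910 + 182)/(-2007 + (6 + 50² - 21*50)) = 29092/(-2007 + (6 + 2500 - 1050)) = 29092/(-2007 + 1456) = 29092/(-551) = 29092*(-1/551) = -29092/551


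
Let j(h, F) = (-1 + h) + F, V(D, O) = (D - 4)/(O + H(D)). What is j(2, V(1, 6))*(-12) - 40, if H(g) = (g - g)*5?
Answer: -46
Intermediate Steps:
H(g) = 0 (H(g) = 0*5 = 0)
V(D, O) = (-4 + D)/O (V(D, O) = (D - 4)/(O + 0) = (-4 + D)/O)
j(h, F) = -1 + F + h
j(2, V(1, 6))*(-12) - 40 = (-1 + (-4 + 1)/6 + 2)*(-12) - 40 = (-1 + (1/6)*(-3) + 2)*(-12) - 40 = (-1 - 1/2 + 2)*(-12) - 40 = (1/2)*(-12) - 40 = -6 - 40 = -46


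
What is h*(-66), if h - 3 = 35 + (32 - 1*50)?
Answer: -1320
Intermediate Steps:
h = 20 (h = 3 + (35 + (32 - 1*50)) = 3 + (35 + (32 - 50)) = 3 + (35 - 18) = 3 + 17 = 20)
h*(-66) = 20*(-66) = -1320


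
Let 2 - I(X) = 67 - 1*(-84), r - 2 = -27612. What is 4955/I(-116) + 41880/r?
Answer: -14304767/411389 ≈ -34.772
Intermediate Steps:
r = -27610 (r = 2 - 27612 = -27610)
I(X) = -149 (I(X) = 2 - (67 - 1*(-84)) = 2 - (67 + 84) = 2 - 1*151 = 2 - 151 = -149)
4955/I(-116) + 41880/r = 4955/(-149) + 41880/(-27610) = 4955*(-1/149) + 41880*(-1/27610) = -4955/149 - 4188/2761 = -14304767/411389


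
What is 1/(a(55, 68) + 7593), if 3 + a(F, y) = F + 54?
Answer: 1/7699 ≈ 0.00012989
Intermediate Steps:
a(F, y) = 51 + F (a(F, y) = -3 + (F + 54) = -3 + (54 + F) = 51 + F)
1/(a(55, 68) + 7593) = 1/((51 + 55) + 7593) = 1/(106 + 7593) = 1/7699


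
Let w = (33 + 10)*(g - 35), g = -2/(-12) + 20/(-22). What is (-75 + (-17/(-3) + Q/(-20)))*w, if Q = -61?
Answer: 403414949/3960 ≈ 1.0187e+5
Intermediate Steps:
g = -49/66 (g = -2*(-1/12) + 20*(-1/22) = 1/6 - 10/11 = -49/66 ≈ -0.74242)
w = -101437/66 (w = (33 + 10)*(-49/66 - 35) = 43*(-2359/66) = -101437/66 ≈ -1536.9)
(-75 + (-17/(-3) + Q/(-20)))*w = (-75 + (-17/(-3) - 61/(-20)))*(-101437/66) = (-75 + (-17*(-1/3) - 61*(-1/20)))*(-101437/66) = (-75 + (17/3 + 61/20))*(-101437/66) = (-75 + 523/60)*(-101437/66) = -3977/60*(-101437/66) = 403414949/3960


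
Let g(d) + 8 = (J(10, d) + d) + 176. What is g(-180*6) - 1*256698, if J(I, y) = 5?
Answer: -257605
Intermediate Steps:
g(d) = 173 + d (g(d) = -8 + ((5 + d) + 176) = -8 + (181 + d) = 173 + d)
g(-180*6) - 1*256698 = (173 - 180*6) - 1*256698 = (173 - 1080) - 256698 = -907 - 256698 = -257605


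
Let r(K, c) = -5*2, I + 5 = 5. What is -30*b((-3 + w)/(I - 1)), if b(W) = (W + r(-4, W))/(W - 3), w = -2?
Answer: 75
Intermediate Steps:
I = 0 (I = -5 + 5 = 0)
r(K, c) = -10
b(W) = (-10 + W)/(-3 + W) (b(W) = (W - 10)/(W - 3) = (-10 + W)/(-3 + W))
-30*b((-3 + w)/(I - 1)) = -30*(-10 + (-3 - 2)/(0 - 1))/(-3 + (-3 - 2)/(0 - 1)) = -30*(-10 - 5/(-1))/(-3 - 5/(-1)) = -30*(-10 - 5*(-1))/(-3 - 5*(-1)) = -30*(-10 + 5)/(-3 + 5) = -30*(-5)/2 = -15*(-5) = -30*(-5/2) = 75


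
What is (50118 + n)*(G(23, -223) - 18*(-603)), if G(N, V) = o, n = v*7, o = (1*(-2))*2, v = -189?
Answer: 529425750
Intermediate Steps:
o = -4 (o = -2*2 = -4)
n = -1323 (n = -189*7 = -1323)
G(N, V) = -4
(50118 + n)*(G(23, -223) - 18*(-603)) = (50118 - 1323)*(-4 - 18*(-603)) = 48795*(-4 + 10854) = 48795*10850 = 529425750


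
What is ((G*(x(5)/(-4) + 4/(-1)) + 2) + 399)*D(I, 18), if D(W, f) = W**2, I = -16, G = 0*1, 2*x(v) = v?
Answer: 102656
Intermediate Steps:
x(v) = v/2
G = 0
((G*(x(5)/(-4) + 4/(-1)) + 2) + 399)*D(I, 18) = ((0*(((1/2)*5)/(-4) + 4/(-1)) + 2) + 399)*(-16)**2 = ((0*((5/2)*(-1/4) + 4*(-1)) + 2) + 399)*256 = ((0*(-5/8 - 4) + 2) + 399)*256 = ((0*(-37/8) + 2) + 399)*256 = ((0 + 2) + 399)*256 = (2 + 399)*256 = 401*256 = 102656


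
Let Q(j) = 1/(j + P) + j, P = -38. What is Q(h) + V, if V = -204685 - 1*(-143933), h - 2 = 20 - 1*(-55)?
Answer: -2366324/39 ≈ -60675.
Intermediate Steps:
h = 77 (h = 2 + (20 - 1*(-55)) = 2 + (20 + 55) = 2 + 75 = 77)
V = -60752 (V = -204685 + 143933 = -60752)
Q(j) = j + 1/(-38 + j) (Q(j) = 1/(j - 38) + j = 1/(-38 + j) + j = j + 1/(-38 + j))
Q(h) + V = (1 + 77² - 38*77)/(-38 + 77) - 60752 = (1 + 5929 - 2926)/39 - 60752 = (1/39)*3004 - 60752 = 3004/39 - 60752 = -2366324/39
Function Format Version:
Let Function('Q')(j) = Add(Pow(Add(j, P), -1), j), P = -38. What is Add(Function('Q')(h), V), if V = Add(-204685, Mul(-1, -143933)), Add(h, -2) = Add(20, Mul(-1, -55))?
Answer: Rational(-2366324, 39) ≈ -60675.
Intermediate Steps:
h = 77 (h = Add(2, Add(20, Mul(-1, -55))) = Add(2, Add(20, 55)) = Add(2, 75) = 77)
V = -60752 (V = Add(-204685, 143933) = -60752)
Function('Q')(j) = Add(j, Pow(Add(-38, j), -1)) (Function('Q')(j) = Add(Pow(Add(j, -38), -1), j) = Add(Pow(Add(-38, j), -1), j) = Add(j, Pow(Add(-38, j), -1)))
Add(Function('Q')(h), V) = Add(Mul(Pow(Add(-38, 77), -1), Add(1, Pow(77, 2), Mul(-38, 77))), -60752) = Add(Mul(Pow(39, -1), Add(1, 5929, -2926)), -60752) = Add(Mul(Rational(1, 39), 3004), -60752) = Add(Rational(3004, 39), -60752) = Rational(-2366324, 39)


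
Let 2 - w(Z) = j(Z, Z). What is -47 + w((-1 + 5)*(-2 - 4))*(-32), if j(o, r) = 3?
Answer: -15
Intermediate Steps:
w(Z) = -1 (w(Z) = 2 - 1*3 = 2 - 3 = -1)
-47 + w((-1 + 5)*(-2 - 4))*(-32) = -47 - 1*(-32) = -47 + 32 = -15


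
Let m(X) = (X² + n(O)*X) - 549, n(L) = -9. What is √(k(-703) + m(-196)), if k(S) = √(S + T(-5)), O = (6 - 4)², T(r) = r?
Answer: √(39631 + 2*I*√177) ≈ 199.08 + 0.0668*I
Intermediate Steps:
O = 4 (O = 2² = 4)
k(S) = √(-5 + S) (k(S) = √(S - 5) = √(-5 + S))
m(X) = -549 + X² - 9*X (m(X) = (X² - 9*X) - 549 = -549 + X² - 9*X)
√(k(-703) + m(-196)) = √(√(-5 - 703) + (-549 + (-196)² - 9*(-196))) = √(√(-708) + (-549 + 38416 + 1764)) = √(2*I*√177 + 39631) = √(39631 + 2*I*√177)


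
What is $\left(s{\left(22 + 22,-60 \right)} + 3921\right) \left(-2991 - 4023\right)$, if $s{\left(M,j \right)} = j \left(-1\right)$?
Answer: $-27922734$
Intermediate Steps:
$s{\left(M,j \right)} = - j$
$\left(s{\left(22 + 22,-60 \right)} + 3921\right) \left(-2991 - 4023\right) = \left(\left(-1\right) \left(-60\right) + 3921\right) \left(-2991 - 4023\right) = \left(60 + 3921\right) \left(-7014\right) = 3981 \left(-7014\right) = -27922734$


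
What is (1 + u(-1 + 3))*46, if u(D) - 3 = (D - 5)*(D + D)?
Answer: -368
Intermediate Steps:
u(D) = 3 + 2*D*(-5 + D) (u(D) = 3 + (D - 5)*(D + D) = 3 + (-5 + D)*(2*D) = 3 + 2*D*(-5 + D))
(1 + u(-1 + 3))*46 = (1 + (3 - 10*(-1 + 3) + 2*(-1 + 3)²))*46 = (1 + (3 - 10*2 + 2*2²))*46 = (1 + (3 - 20 + 2*4))*46 = (1 + (3 - 20 + 8))*46 = (1 - 9)*46 = -8*46 = -368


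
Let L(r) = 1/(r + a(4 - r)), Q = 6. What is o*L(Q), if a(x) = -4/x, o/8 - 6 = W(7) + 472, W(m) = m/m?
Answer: 479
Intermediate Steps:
W(m) = 1
o = 3832 (o = 48 + 8*(1 + 472) = 48 + 8*473 = 48 + 3784 = 3832)
L(r) = 1/(r - 4/(4 - r))
o*L(Q) = 3832*((-4 + 6)/(4 + 6*(-4 + 6))) = 3832*(2/(4 + 6*2)) = 3832*(2/(4 + 12)) = 3832*(2/16) = 3832*((1/16)*2) = 3832*(⅛) = 479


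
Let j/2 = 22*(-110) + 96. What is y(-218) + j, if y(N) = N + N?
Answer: -5084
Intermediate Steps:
y(N) = 2*N
j = -4648 (j = 2*(22*(-110) + 96) = 2*(-2420 + 96) = 2*(-2324) = -4648)
y(-218) + j = 2*(-218) - 4648 = -436 - 4648 = -5084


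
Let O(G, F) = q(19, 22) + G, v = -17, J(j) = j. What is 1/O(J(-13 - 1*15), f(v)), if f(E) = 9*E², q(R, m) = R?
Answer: -⅑ ≈ -0.11111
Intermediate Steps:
O(G, F) = 19 + G
1/O(J(-13 - 1*15), f(v)) = 1/(19 + (-13 - 1*15)) = 1/(19 + (-13 - 15)) = 1/(19 - 28) = 1/(-9) = -⅑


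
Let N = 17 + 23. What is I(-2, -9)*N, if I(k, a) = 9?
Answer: 360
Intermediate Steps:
N = 40
I(-2, -9)*N = 9*40 = 360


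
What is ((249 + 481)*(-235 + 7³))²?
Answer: 6215745600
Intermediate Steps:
((249 + 481)*(-235 + 7³))² = (730*(-235 + 343))² = (730*108)² = 78840² = 6215745600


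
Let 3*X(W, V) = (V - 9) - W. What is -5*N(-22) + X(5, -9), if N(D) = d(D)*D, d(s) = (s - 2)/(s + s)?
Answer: 157/3 ≈ 52.333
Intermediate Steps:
X(W, V) = -3 - W/3 + V/3 (X(W, V) = ((V - 9) - W)/3 = ((-9 + V) - W)/3 = (-9 + V - W)/3 = -3 - W/3 + V/3)
d(s) = (-2 + s)/(2*s) (d(s) = (-2 + s)/((2*s)) = (-2 + s)*(1/(2*s)) = (-2 + s)/(2*s))
N(D) = -1 + D/2 (N(D) = ((-2 + D)/(2*D))*D = -1 + D/2)
-5*N(-22) + X(5, -9) = -5*(-1 + (½)*(-22)) + (-3 - ⅓*5 + (⅓)*(-9)) = -5*(-1 - 11) + (-3 - 5/3 - 3) = -5*(-12) - 23/3 = 60 - 23/3 = 157/3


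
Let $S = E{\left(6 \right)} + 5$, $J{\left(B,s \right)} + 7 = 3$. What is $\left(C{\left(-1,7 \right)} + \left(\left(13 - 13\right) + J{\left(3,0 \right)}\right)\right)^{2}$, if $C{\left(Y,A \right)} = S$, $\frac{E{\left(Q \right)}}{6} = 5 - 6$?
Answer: $25$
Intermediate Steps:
$J{\left(B,s \right)} = -4$ ($J{\left(B,s \right)} = -7 + 3 = -4$)
$E{\left(Q \right)} = -6$ ($E{\left(Q \right)} = 6 \left(5 - 6\right) = 6 \left(-1\right) = -6$)
$S = -1$ ($S = -6 + 5 = -1$)
$C{\left(Y,A \right)} = -1$
$\left(C{\left(-1,7 \right)} + \left(\left(13 - 13\right) + J{\left(3,0 \right)}\right)\right)^{2} = \left(-1 + \left(\left(13 - 13\right) - 4\right)\right)^{2} = \left(-1 + \left(0 - 4\right)\right)^{2} = \left(-1 - 4\right)^{2} = \left(-5\right)^{2} = 25$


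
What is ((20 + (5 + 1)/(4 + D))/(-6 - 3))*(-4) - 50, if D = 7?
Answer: -4046/99 ≈ -40.869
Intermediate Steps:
((20 + (5 + 1)/(4 + D))/(-6 - 3))*(-4) - 50 = ((20 + (5 + 1)/(4 + 7))/(-6 - 3))*(-4) - 50 = ((20 + 6/11)/(-9))*(-4) - 50 = ((20 + 6*(1/11))*(-⅑))*(-4) - 50 = ((20 + 6/11)*(-⅑))*(-4) - 50 = ((226/11)*(-⅑))*(-4) - 50 = -226/99*(-4) - 50 = 904/99 - 50 = -4046/99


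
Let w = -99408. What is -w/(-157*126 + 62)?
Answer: -12426/2465 ≈ -5.0410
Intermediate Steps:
-w/(-157*126 + 62) = -(-99408)/(-157*126 + 62) = -(-99408)/(-19782 + 62) = -(-99408)/(-19720) = -(-99408)*(-1)/19720 = -1*12426/2465 = -12426/2465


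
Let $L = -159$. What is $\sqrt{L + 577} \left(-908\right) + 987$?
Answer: $987 - 908 \sqrt{418} \approx -17577.0$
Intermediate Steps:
$\sqrt{L + 577} \left(-908\right) + 987 = \sqrt{-159 + 577} \left(-908\right) + 987 = \sqrt{418} \left(-908\right) + 987 = - 908 \sqrt{418} + 987 = 987 - 908 \sqrt{418}$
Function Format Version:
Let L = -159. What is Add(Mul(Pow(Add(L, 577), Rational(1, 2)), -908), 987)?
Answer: Add(987, Mul(-908, Pow(418, Rational(1, 2)))) ≈ -17577.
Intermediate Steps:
Add(Mul(Pow(Add(L, 577), Rational(1, 2)), -908), 987) = Add(Mul(Pow(Add(-159, 577), Rational(1, 2)), -908), 987) = Add(Mul(Pow(418, Rational(1, 2)), -908), 987) = Add(Mul(-908, Pow(418, Rational(1, 2))), 987) = Add(987, Mul(-908, Pow(418, Rational(1, 2))))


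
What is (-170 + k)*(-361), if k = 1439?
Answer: -458109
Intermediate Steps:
(-170 + k)*(-361) = (-170 + 1439)*(-361) = 1269*(-361) = -458109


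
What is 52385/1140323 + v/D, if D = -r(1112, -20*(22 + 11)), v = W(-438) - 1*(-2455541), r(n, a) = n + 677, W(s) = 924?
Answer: -2801069821430/2040037847 ≈ -1373.0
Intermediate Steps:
r(n, a) = 677 + n
v = 2456465 (v = 924 - 1*(-2455541) = 924 + 2455541 = 2456465)
D = -1789 (D = -(677 + 1112) = -1*1789 = -1789)
52385/1140323 + v/D = 52385/1140323 + 2456465/(-1789) = 52385*(1/1140323) + 2456465*(-1/1789) = 52385/1140323 - 2456465/1789 = -2801069821430/2040037847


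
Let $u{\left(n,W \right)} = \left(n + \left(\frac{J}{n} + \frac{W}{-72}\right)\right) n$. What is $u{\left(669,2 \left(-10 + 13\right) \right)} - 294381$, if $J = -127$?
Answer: $\frac{611989}{4} \approx 1.53 \cdot 10^{5}$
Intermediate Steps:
$u{\left(n,W \right)} = n \left(n - \frac{127}{n} - \frac{W}{72}\right)$ ($u{\left(n,W \right)} = \left(n + \left(- \frac{127}{n} + \frac{W}{-72}\right)\right) n = \left(n + \left(- \frac{127}{n} + W \left(- \frac{1}{72}\right)\right)\right) n = \left(n - \left(\frac{127}{n} + \frac{W}{72}\right)\right) n = \left(n - \frac{127}{n} - \frac{W}{72}\right) n = n \left(n - \frac{127}{n} - \frac{W}{72}\right)$)
$u{\left(669,2 \left(-10 + 13\right) \right)} - 294381 = \left(-127 + 669^{2} - \frac{1}{72} \cdot 2 \left(-10 + 13\right) 669\right) - 294381 = \left(-127 + 447561 - \frac{1}{72} \cdot 2 \cdot 3 \cdot 669\right) - 294381 = \left(-127 + 447561 - \frac{1}{12} \cdot 669\right) - 294381 = \left(-127 + 447561 - \frac{223}{4}\right) - 294381 = \frac{1789513}{4} - 294381 = \frac{611989}{4}$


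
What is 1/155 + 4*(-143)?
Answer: -88659/155 ≈ -571.99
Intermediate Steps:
1/155 + 4*(-143) = 1/155 - 572 = -88659/155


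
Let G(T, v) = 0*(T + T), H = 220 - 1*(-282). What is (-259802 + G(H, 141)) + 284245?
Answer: 24443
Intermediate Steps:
H = 502 (H = 220 + 282 = 502)
G(T, v) = 0 (G(T, v) = 0*(2*T) = 0)
(-259802 + G(H, 141)) + 284245 = (-259802 + 0) + 284245 = -259802 + 284245 = 24443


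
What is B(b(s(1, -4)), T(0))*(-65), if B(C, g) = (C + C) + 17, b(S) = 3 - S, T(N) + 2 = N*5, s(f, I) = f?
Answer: -1365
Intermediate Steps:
T(N) = -2 + 5*N (T(N) = -2 + N*5 = -2 + 5*N)
B(C, g) = 17 + 2*C (B(C, g) = 2*C + 17 = 17 + 2*C)
B(b(s(1, -4)), T(0))*(-65) = (17 + 2*(3 - 1*1))*(-65) = (17 + 2*(3 - 1))*(-65) = (17 + 2*2)*(-65) = (17 + 4)*(-65) = 21*(-65) = -1365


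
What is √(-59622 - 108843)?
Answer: I*√168465 ≈ 410.44*I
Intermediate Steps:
√(-59622 - 108843) = √(-168465) = I*√168465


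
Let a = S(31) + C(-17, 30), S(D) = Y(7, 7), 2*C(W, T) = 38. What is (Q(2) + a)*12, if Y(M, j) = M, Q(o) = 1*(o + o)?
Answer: 360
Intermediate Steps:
Q(o) = 2*o (Q(o) = 1*(2*o) = 2*o)
C(W, T) = 19 (C(W, T) = (½)*38 = 19)
S(D) = 7
a = 26 (a = 7 + 19 = 26)
(Q(2) + a)*12 = (2*2 + 26)*12 = (4 + 26)*12 = 30*12 = 360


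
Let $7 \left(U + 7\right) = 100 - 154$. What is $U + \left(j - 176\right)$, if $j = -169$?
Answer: $- \frac{2518}{7} \approx -359.71$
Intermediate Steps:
$U = - \frac{103}{7}$ ($U = -7 + \frac{100 - 154}{7} = -7 + \frac{1}{7} \left(-54\right) = -7 - \frac{54}{7} = - \frac{103}{7} \approx -14.714$)
$U + \left(j - 176\right) = - \frac{103}{7} - 345 = - \frac{2518}{7}$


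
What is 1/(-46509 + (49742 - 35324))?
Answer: -1/32091 ≈ -3.1161e-5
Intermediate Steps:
1/(-46509 + (49742 - 35324)) = 1/(-46509 + 14418) = 1/(-32091) = -1/32091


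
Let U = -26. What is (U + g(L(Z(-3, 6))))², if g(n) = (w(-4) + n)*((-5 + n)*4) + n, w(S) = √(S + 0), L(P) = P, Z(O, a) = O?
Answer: 393 - 8576*I ≈ 393.0 - 8576.0*I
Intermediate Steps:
w(S) = √S
g(n) = n + (-20 + 4*n)*(n + 2*I) (g(n) = (√(-4) + n)*((-5 + n)*4) + n = (2*I + n)*(-20 + 4*n) + n = (n + 2*I)*(-20 + 4*n) + n = (-20 + 4*n)*(n + 2*I) + n = n + (-20 + 4*n)*(n + 2*I))
(U + g(L(Z(-3, 6))))² = (-26 + (-40*I + 4*(-3)² - 3*(-19 + 8*I)))² = (-26 + (-40*I + 4*9 + (57 - 24*I)))² = (-26 + (-40*I + 36 + (57 - 24*I)))² = (-26 + (93 - 64*I))² = (67 - 64*I)²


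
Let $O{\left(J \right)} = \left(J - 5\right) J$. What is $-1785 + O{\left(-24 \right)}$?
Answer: $-1089$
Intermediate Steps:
$O{\left(J \right)} = J \left(-5 + J\right)$ ($O{\left(J \right)} = \left(-5 + J\right) J = J \left(-5 + J\right)$)
$-1785 + O{\left(-24 \right)} = -1785 - 24 \left(-5 - 24\right) = -1785 - -696 = -1785 + 696 = -1089$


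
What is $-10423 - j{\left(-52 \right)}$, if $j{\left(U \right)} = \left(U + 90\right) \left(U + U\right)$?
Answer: $-6471$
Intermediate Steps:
$j{\left(U \right)} = 2 U \left(90 + U\right)$ ($j{\left(U \right)} = \left(90 + U\right) 2 U = 2 U \left(90 + U\right)$)
$-10423 - j{\left(-52 \right)} = -10423 - 2 \left(-52\right) \left(90 - 52\right) = -10423 - 2 \left(-52\right) 38 = -10423 - -3952 = -10423 + 3952 = -6471$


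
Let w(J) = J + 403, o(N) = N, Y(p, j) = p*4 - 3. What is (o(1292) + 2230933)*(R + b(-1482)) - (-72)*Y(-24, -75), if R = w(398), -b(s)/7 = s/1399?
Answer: 2524576232853/1399 ≈ 1.8046e+9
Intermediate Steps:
Y(p, j) = -3 + 4*p (Y(p, j) = 4*p - 3 = -3 + 4*p)
b(s) = -7*s/1399
w(J) = 403 + J
R = 801 (R = 403 + 398 = 801)
(o(1292) + 2230933)*(R + b(-1482)) - (-72)*Y(-24, -75) = (1292 + 2230933)*(801 - 7/1399*(-1482)) - (-72)*(-3 + 4*(-24)) = 2232225*(801 + 10374/1399) - (-72)*(-3 - 96) = 2232225*(1130973/1399) - (-72)*(-99) = 2524586204925/1399 - 1*7128 = 2524586204925/1399 - 7128 = 2524576232853/1399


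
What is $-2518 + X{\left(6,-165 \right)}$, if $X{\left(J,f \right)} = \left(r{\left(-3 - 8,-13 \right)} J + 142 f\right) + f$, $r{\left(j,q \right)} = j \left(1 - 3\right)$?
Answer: $-25981$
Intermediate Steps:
$r{\left(j,q \right)} = - 2 j$ ($r{\left(j,q \right)} = j \left(-2\right) = - 2 j$)
$X{\left(J,f \right)} = 22 J + 143 f$ ($X{\left(J,f \right)} = \left(- 2 \left(-3 - 8\right) J + 142 f\right) + f = \left(\left(-2\right) \left(-11\right) J + 142 f\right) + f = \left(22 J + 142 f\right) + f = 22 J + 143 f$)
$-2518 + X{\left(6,-165 \right)} = -2518 + \left(22 \cdot 6 + 143 \left(-165\right)\right) = -2518 + \left(132 - 23595\right) = -2518 - 23463 = -25981$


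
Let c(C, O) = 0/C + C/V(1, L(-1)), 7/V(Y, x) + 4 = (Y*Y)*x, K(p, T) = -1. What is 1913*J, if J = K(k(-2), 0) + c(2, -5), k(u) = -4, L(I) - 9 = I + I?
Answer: -1913/7 ≈ -273.29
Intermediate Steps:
L(I) = 9 + 2*I (L(I) = 9 + (I + I) = 9 + 2*I)
V(Y, x) = 7/(-4 + x*Y²) (V(Y, x) = 7/(-4 + (Y*Y)*x) = 7/(-4 + Y²*x) = 7/(-4 + x*Y²))
c(C, O) = 3*C/7 (c(C, O) = 0/C + C/((7/(-4 + (9 + 2*(-1))*1²))) = 0 + C/((7/(-4 + (9 - 2)*1))) = 0 + C/((7/(-4 + 7*1))) = 0 + C/((7/(-4 + 7))) = 0 + C/((7/3)) = 0 + C/((7*(⅓))) = 0 + C/(7/3) = 0 + C*(3/7) = 0 + 3*C/7 = 3*C/7)
J = -⅐ (J = -1 + (3/7)*2 = -1 + 6/7 = -⅐ ≈ -0.14286)
1913*J = 1913*(-⅐) = -1913/7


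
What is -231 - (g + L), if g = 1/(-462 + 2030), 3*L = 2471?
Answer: -4961155/4704 ≈ -1054.7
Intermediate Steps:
L = 2471/3 (L = (⅓)*2471 = 2471/3 ≈ 823.67)
g = 1/1568 ≈ 0.00063775
-231 - (g + L) = -231 - (1/1568 + 2471/3) = -231 - 1*3874531/4704 = -231 - 3874531/4704 = -4961155/4704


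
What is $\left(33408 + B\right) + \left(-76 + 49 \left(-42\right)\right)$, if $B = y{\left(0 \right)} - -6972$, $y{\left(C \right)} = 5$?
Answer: $38251$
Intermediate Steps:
$B = 6977$ ($B = 5 - -6972 = 5 + 6972 = 6977$)
$\left(33408 + B\right) + \left(-76 + 49 \left(-42\right)\right) = \left(33408 + 6977\right) + \left(-76 + 49 \left(-42\right)\right) = 40385 - 2134 = 38251$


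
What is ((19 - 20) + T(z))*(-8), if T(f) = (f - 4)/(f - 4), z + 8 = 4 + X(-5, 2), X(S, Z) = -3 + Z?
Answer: 0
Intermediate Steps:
z = -5 (z = -8 + (4 + (-3 + 2)) = -8 + (4 - 1) = -8 + 3 = -5)
T(f) = 1 (T(f) = (-4 + f)/(-4 + f) = 1)
((19 - 20) + T(z))*(-8) = ((19 - 20) + 1)*(-8) = (-1 + 1)*(-8) = 0*(-8) = 0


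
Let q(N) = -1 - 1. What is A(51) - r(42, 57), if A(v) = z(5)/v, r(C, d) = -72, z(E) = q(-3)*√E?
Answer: 72 - 2*√5/51 ≈ 71.912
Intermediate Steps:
q(N) = -2
z(E) = -2*√E
A(v) = -2*√5/v (A(v) = (-2*√5)/v = -2*√5/v)
A(51) - r(42, 57) = -2*√5/51 - 1*(-72) = -2*√5*1/51 + 72 = -2*√5/51 + 72 = 72 - 2*√5/51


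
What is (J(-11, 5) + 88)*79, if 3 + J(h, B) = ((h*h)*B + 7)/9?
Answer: 12087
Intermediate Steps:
J(h, B) = -20/9 + B*h**2/9 (J(h, B) = -3 + ((h*h)*B + 7)/9 = -3 + (h**2*B + 7)*(1/9) = -3 + (B*h**2 + 7)*(1/9) = -3 + (7 + B*h**2)*(1/9) = -3 + (7/9 + B*h**2/9) = -20/9 + B*h**2/9)
(J(-11, 5) + 88)*79 = ((-20/9 + (1/9)*5*(-11)**2) + 88)*79 = ((-20/9 + (1/9)*5*121) + 88)*79 = ((-20/9 + 605/9) + 88)*79 = (65 + 88)*79 = 153*79 = 12087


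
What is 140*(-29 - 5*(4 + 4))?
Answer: -9660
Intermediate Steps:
140*(-29 - 5*(4 + 4)) = 140*(-29 - 5*8) = 140*(-29 - 40) = 140*(-69) = -9660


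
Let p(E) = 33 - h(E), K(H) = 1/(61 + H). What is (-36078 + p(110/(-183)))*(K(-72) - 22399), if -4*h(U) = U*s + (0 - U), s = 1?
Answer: 8881127550/11 ≈ 8.0737e+8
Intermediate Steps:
h(U) = 0 (h(U) = -(U*1 + (0 - U))/4 = -(U - U)/4 = -¼*0 = 0)
p(E) = 33 (p(E) = 33 - 1*0 = 33 + 0 = 33)
(-36078 + p(110/(-183)))*(K(-72) - 22399) = (-36078 + 33)*(1/(61 - 72) - 22399) = -36045*(1/(-11) - 22399) = -36045*(-1/11 - 22399) = -36045*(-246390/11) = 8881127550/11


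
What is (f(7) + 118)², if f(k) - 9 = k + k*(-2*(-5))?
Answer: 41616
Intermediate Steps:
f(k) = 9 + 11*k (f(k) = 9 + (k + k*(-2*(-5))) = 9 + (k + k*10) = 9 + (k + 10*k) = 9 + 11*k)
(f(7) + 118)² = ((9 + 11*7) + 118)² = ((9 + 77) + 118)² = (86 + 118)² = 204² = 41616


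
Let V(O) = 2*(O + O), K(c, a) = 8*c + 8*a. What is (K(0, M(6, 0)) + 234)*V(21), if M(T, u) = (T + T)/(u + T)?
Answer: 21000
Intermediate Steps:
M(T, u) = 2*T/(T + u) (M(T, u) = (2*T)/(T + u) = 2*T/(T + u))
K(c, a) = 8*a + 8*c
V(O) = 4*O (V(O) = 2*(2*O) = 4*O)
(K(0, M(6, 0)) + 234)*V(21) = ((8*(2*6/(6 + 0)) + 8*0) + 234)*(4*21) = ((8*(2*6/6) + 0) + 234)*84 = ((8*(2*6*(⅙)) + 0) + 234)*84 = ((8*2 + 0) + 234)*84 = ((16 + 0) + 234)*84 = (16 + 234)*84 = 250*84 = 21000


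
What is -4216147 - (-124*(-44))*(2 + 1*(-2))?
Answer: -4216147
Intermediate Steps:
-4216147 - (-124*(-44))*(2 + 1*(-2)) = -4216147 - 5456*(2 - 2) = -4216147 - 5456*0 = -4216147 - 1*0 = -4216147 + 0 = -4216147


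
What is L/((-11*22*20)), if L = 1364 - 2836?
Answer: 184/605 ≈ 0.30413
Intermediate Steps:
L = -1472
L/((-11*22*20)) = -1472/(-11*22*20) = -1472/((-242*20)) = -1472/(-4840) = -1472*(-1/4840) = 184/605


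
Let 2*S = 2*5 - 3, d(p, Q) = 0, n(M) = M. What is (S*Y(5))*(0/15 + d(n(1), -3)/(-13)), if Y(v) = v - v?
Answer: 0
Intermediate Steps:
Y(v) = 0
S = 7/2 (S = (2*5 - 3)/2 = (10 - 3)/2 = (½)*7 = 7/2 ≈ 3.5000)
(S*Y(5))*(0/15 + d(n(1), -3)/(-13)) = ((7/2)*0)*(0/15 + 0/(-13)) = 0*(0*(1/15) + 0*(-1/13)) = 0*(0 + 0) = 0*0 = 0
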